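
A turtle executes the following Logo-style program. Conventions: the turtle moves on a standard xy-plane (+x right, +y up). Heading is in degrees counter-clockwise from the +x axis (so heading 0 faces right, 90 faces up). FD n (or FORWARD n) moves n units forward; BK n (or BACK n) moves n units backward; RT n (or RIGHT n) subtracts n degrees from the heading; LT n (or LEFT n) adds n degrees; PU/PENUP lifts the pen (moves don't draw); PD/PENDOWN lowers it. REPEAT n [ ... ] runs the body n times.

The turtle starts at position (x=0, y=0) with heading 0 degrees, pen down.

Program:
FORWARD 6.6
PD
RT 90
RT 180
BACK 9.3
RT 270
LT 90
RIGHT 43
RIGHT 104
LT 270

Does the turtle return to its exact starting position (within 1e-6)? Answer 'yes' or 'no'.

Answer: no

Derivation:
Executing turtle program step by step:
Start: pos=(0,0), heading=0, pen down
FD 6.6: (0,0) -> (6.6,0) [heading=0, draw]
PD: pen down
RT 90: heading 0 -> 270
RT 180: heading 270 -> 90
BK 9.3: (6.6,0) -> (6.6,-9.3) [heading=90, draw]
RT 270: heading 90 -> 180
LT 90: heading 180 -> 270
RT 43: heading 270 -> 227
RT 104: heading 227 -> 123
LT 270: heading 123 -> 33
Final: pos=(6.6,-9.3), heading=33, 2 segment(s) drawn

Start position: (0, 0)
Final position: (6.6, -9.3)
Distance = 11.404; >= 1e-6 -> NOT closed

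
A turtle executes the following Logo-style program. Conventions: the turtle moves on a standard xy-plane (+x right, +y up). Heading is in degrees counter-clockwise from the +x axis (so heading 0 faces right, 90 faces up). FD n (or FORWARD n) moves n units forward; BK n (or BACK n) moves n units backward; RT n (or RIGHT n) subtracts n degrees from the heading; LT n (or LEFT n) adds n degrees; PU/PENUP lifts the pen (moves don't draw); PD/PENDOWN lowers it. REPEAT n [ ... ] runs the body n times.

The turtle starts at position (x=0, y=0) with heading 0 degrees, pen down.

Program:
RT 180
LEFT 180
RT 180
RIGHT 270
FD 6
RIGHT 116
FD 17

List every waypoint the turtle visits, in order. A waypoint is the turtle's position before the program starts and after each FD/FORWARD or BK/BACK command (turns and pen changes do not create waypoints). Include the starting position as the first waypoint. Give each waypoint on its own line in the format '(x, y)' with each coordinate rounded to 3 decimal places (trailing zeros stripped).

Executing turtle program step by step:
Start: pos=(0,0), heading=0, pen down
RT 180: heading 0 -> 180
LT 180: heading 180 -> 0
RT 180: heading 0 -> 180
RT 270: heading 180 -> 270
FD 6: (0,0) -> (0,-6) [heading=270, draw]
RT 116: heading 270 -> 154
FD 17: (0,-6) -> (-15.279,1.452) [heading=154, draw]
Final: pos=(-15.279,1.452), heading=154, 2 segment(s) drawn
Waypoints (3 total):
(0, 0)
(0, -6)
(-15.279, 1.452)

Answer: (0, 0)
(0, -6)
(-15.279, 1.452)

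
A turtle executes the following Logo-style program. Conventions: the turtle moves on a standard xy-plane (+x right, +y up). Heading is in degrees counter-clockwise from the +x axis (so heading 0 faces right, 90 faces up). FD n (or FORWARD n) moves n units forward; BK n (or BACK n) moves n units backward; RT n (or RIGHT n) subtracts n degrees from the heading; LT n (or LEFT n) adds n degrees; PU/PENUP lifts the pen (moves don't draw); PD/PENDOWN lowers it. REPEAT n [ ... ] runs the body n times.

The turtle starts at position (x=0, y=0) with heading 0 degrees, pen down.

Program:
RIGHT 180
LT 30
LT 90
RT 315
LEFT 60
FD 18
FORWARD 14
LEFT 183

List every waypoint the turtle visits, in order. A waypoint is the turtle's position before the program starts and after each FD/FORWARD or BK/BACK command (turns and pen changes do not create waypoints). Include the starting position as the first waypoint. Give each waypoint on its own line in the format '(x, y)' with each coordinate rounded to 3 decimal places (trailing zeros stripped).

Executing turtle program step by step:
Start: pos=(0,0), heading=0, pen down
RT 180: heading 0 -> 180
LT 30: heading 180 -> 210
LT 90: heading 210 -> 300
RT 315: heading 300 -> 345
LT 60: heading 345 -> 45
FD 18: (0,0) -> (12.728,12.728) [heading=45, draw]
FD 14: (12.728,12.728) -> (22.627,22.627) [heading=45, draw]
LT 183: heading 45 -> 228
Final: pos=(22.627,22.627), heading=228, 2 segment(s) drawn
Waypoints (3 total):
(0, 0)
(12.728, 12.728)
(22.627, 22.627)

Answer: (0, 0)
(12.728, 12.728)
(22.627, 22.627)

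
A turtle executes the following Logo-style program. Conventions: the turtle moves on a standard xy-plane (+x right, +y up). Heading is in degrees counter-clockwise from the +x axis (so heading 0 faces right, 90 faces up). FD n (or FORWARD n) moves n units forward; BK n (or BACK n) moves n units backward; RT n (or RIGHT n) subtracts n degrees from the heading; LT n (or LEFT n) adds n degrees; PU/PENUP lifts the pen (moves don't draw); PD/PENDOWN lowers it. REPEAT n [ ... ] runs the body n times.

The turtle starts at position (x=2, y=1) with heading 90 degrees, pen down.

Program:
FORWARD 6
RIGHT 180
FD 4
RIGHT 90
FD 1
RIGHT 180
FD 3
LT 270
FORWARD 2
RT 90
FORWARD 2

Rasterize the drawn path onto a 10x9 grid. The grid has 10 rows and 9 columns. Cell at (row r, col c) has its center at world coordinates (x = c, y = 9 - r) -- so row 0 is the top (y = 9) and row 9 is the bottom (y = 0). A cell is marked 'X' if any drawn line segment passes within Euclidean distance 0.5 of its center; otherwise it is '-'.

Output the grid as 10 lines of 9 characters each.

Segment 0: (2,1) -> (2,7)
Segment 1: (2,7) -> (2,3)
Segment 2: (2,3) -> (1,3)
Segment 3: (1,3) -> (4,3)
Segment 4: (4,3) -> (4,1)
Segment 5: (4,1) -> (2,1)

Answer: ---------
---------
--X------
--X------
--X------
--X------
-XXXX----
--X-X----
--XXX----
---------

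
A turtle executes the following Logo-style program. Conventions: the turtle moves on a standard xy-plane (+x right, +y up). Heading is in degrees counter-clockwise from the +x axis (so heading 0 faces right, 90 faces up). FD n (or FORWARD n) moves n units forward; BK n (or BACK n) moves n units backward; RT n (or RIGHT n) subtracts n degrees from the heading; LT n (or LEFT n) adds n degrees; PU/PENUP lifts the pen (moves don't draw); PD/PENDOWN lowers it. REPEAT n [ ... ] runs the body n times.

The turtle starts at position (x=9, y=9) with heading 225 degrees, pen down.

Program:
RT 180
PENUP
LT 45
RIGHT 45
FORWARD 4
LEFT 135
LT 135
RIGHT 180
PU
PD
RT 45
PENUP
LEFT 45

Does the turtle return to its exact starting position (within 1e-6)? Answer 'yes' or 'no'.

Answer: no

Derivation:
Executing turtle program step by step:
Start: pos=(9,9), heading=225, pen down
RT 180: heading 225 -> 45
PU: pen up
LT 45: heading 45 -> 90
RT 45: heading 90 -> 45
FD 4: (9,9) -> (11.828,11.828) [heading=45, move]
LT 135: heading 45 -> 180
LT 135: heading 180 -> 315
RT 180: heading 315 -> 135
PU: pen up
PD: pen down
RT 45: heading 135 -> 90
PU: pen up
LT 45: heading 90 -> 135
Final: pos=(11.828,11.828), heading=135, 0 segment(s) drawn

Start position: (9, 9)
Final position: (11.828, 11.828)
Distance = 4; >= 1e-6 -> NOT closed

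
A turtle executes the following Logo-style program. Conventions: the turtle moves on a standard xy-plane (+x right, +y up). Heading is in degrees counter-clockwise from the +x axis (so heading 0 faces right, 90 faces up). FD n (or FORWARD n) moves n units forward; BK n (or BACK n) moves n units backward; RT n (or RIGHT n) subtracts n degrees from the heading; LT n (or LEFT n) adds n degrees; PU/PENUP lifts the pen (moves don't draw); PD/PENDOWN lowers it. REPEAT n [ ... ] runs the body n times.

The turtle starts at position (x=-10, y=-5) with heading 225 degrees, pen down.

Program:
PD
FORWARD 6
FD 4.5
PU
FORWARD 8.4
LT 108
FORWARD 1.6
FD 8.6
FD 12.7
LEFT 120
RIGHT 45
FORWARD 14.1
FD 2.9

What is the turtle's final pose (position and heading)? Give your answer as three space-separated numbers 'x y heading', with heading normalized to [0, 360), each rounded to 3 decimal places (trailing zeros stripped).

Executing turtle program step by step:
Start: pos=(-10,-5), heading=225, pen down
PD: pen down
FD 6: (-10,-5) -> (-14.243,-9.243) [heading=225, draw]
FD 4.5: (-14.243,-9.243) -> (-17.425,-12.425) [heading=225, draw]
PU: pen up
FD 8.4: (-17.425,-12.425) -> (-23.364,-18.364) [heading=225, move]
LT 108: heading 225 -> 333
FD 1.6: (-23.364,-18.364) -> (-21.939,-19.091) [heading=333, move]
FD 8.6: (-21.939,-19.091) -> (-14.276,-22.995) [heading=333, move]
FD 12.7: (-14.276,-22.995) -> (-2.96,-28.761) [heading=333, move]
LT 120: heading 333 -> 93
RT 45: heading 93 -> 48
FD 14.1: (-2.96,-28.761) -> (6.474,-18.282) [heading=48, move]
FD 2.9: (6.474,-18.282) -> (8.415,-16.127) [heading=48, move]
Final: pos=(8.415,-16.127), heading=48, 2 segment(s) drawn

Answer: 8.415 -16.127 48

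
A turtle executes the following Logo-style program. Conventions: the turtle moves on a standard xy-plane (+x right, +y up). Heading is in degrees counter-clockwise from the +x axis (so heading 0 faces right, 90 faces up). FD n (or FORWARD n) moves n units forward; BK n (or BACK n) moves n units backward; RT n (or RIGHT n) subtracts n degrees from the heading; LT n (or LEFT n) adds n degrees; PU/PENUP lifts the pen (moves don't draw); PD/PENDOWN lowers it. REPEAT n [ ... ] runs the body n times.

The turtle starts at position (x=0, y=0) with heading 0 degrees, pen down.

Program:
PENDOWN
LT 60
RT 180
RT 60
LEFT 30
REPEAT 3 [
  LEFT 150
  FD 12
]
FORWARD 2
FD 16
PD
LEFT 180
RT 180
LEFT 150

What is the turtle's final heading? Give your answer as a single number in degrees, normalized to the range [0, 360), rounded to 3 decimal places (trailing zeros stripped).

Executing turtle program step by step:
Start: pos=(0,0), heading=0, pen down
PD: pen down
LT 60: heading 0 -> 60
RT 180: heading 60 -> 240
RT 60: heading 240 -> 180
LT 30: heading 180 -> 210
REPEAT 3 [
  -- iteration 1/3 --
  LT 150: heading 210 -> 0
  FD 12: (0,0) -> (12,0) [heading=0, draw]
  -- iteration 2/3 --
  LT 150: heading 0 -> 150
  FD 12: (12,0) -> (1.608,6) [heading=150, draw]
  -- iteration 3/3 --
  LT 150: heading 150 -> 300
  FD 12: (1.608,6) -> (7.608,-4.392) [heading=300, draw]
]
FD 2: (7.608,-4.392) -> (8.608,-6.124) [heading=300, draw]
FD 16: (8.608,-6.124) -> (16.608,-19.981) [heading=300, draw]
PD: pen down
LT 180: heading 300 -> 120
RT 180: heading 120 -> 300
LT 150: heading 300 -> 90
Final: pos=(16.608,-19.981), heading=90, 5 segment(s) drawn

Answer: 90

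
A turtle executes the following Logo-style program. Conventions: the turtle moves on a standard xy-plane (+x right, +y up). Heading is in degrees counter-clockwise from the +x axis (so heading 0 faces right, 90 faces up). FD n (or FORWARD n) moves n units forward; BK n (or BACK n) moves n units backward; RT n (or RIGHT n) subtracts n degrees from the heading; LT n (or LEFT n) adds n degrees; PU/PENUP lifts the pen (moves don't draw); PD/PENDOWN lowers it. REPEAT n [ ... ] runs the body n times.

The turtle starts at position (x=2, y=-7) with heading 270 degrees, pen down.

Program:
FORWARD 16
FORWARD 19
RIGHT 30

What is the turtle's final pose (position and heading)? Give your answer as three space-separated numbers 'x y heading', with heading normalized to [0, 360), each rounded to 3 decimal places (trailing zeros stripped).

Answer: 2 -42 240

Derivation:
Executing turtle program step by step:
Start: pos=(2,-7), heading=270, pen down
FD 16: (2,-7) -> (2,-23) [heading=270, draw]
FD 19: (2,-23) -> (2,-42) [heading=270, draw]
RT 30: heading 270 -> 240
Final: pos=(2,-42), heading=240, 2 segment(s) drawn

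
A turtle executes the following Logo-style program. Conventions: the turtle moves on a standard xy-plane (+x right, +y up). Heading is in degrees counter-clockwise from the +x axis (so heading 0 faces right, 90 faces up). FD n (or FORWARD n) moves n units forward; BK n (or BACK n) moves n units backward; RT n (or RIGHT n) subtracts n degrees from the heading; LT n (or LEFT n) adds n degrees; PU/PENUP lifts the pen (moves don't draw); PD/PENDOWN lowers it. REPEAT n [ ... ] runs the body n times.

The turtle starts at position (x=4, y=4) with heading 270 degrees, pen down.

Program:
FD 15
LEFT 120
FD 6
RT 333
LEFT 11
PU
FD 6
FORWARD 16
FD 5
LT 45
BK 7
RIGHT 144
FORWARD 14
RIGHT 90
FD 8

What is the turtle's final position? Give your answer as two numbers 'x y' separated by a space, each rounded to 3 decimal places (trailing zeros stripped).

Answer: 29.926 -3.477

Derivation:
Executing turtle program step by step:
Start: pos=(4,4), heading=270, pen down
FD 15: (4,4) -> (4,-11) [heading=270, draw]
LT 120: heading 270 -> 30
FD 6: (4,-11) -> (9.196,-8) [heading=30, draw]
RT 333: heading 30 -> 57
LT 11: heading 57 -> 68
PU: pen up
FD 6: (9.196,-8) -> (11.444,-2.437) [heading=68, move]
FD 16: (11.444,-2.437) -> (17.437,12.398) [heading=68, move]
FD 5: (17.437,12.398) -> (19.311,17.034) [heading=68, move]
LT 45: heading 68 -> 113
BK 7: (19.311,17.034) -> (22.046,10.59) [heading=113, move]
RT 144: heading 113 -> 329
FD 14: (22.046,10.59) -> (34.046,3.38) [heading=329, move]
RT 90: heading 329 -> 239
FD 8: (34.046,3.38) -> (29.926,-3.477) [heading=239, move]
Final: pos=(29.926,-3.477), heading=239, 2 segment(s) drawn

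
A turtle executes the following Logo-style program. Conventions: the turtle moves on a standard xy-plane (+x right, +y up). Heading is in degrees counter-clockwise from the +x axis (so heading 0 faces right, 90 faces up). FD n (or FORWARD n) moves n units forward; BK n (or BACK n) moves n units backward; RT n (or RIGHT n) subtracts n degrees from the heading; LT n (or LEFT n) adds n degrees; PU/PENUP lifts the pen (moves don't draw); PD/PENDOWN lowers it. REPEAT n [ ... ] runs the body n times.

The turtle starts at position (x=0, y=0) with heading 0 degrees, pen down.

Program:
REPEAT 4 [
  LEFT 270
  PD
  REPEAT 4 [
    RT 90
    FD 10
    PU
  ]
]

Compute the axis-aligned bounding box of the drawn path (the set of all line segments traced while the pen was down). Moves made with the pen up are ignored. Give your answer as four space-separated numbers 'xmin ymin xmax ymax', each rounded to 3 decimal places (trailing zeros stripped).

Answer: -10 -10 10 10

Derivation:
Executing turtle program step by step:
Start: pos=(0,0), heading=0, pen down
REPEAT 4 [
  -- iteration 1/4 --
  LT 270: heading 0 -> 270
  PD: pen down
  REPEAT 4 [
    -- iteration 1/4 --
    RT 90: heading 270 -> 180
    FD 10: (0,0) -> (-10,0) [heading=180, draw]
    PU: pen up
    -- iteration 2/4 --
    RT 90: heading 180 -> 90
    FD 10: (-10,0) -> (-10,10) [heading=90, move]
    PU: pen up
    -- iteration 3/4 --
    RT 90: heading 90 -> 0
    FD 10: (-10,10) -> (0,10) [heading=0, move]
    PU: pen up
    -- iteration 4/4 --
    RT 90: heading 0 -> 270
    FD 10: (0,10) -> (0,0) [heading=270, move]
    PU: pen up
  ]
  -- iteration 2/4 --
  LT 270: heading 270 -> 180
  PD: pen down
  REPEAT 4 [
    -- iteration 1/4 --
    RT 90: heading 180 -> 90
    FD 10: (0,0) -> (0,10) [heading=90, draw]
    PU: pen up
    -- iteration 2/4 --
    RT 90: heading 90 -> 0
    FD 10: (0,10) -> (10,10) [heading=0, move]
    PU: pen up
    -- iteration 3/4 --
    RT 90: heading 0 -> 270
    FD 10: (10,10) -> (10,0) [heading=270, move]
    PU: pen up
    -- iteration 4/4 --
    RT 90: heading 270 -> 180
    FD 10: (10,0) -> (0,0) [heading=180, move]
    PU: pen up
  ]
  -- iteration 3/4 --
  LT 270: heading 180 -> 90
  PD: pen down
  REPEAT 4 [
    -- iteration 1/4 --
    RT 90: heading 90 -> 0
    FD 10: (0,0) -> (10,0) [heading=0, draw]
    PU: pen up
    -- iteration 2/4 --
    RT 90: heading 0 -> 270
    FD 10: (10,0) -> (10,-10) [heading=270, move]
    PU: pen up
    -- iteration 3/4 --
    RT 90: heading 270 -> 180
    FD 10: (10,-10) -> (0,-10) [heading=180, move]
    PU: pen up
    -- iteration 4/4 --
    RT 90: heading 180 -> 90
    FD 10: (0,-10) -> (0,0) [heading=90, move]
    PU: pen up
  ]
  -- iteration 4/4 --
  LT 270: heading 90 -> 0
  PD: pen down
  REPEAT 4 [
    -- iteration 1/4 --
    RT 90: heading 0 -> 270
    FD 10: (0,0) -> (0,-10) [heading=270, draw]
    PU: pen up
    -- iteration 2/4 --
    RT 90: heading 270 -> 180
    FD 10: (0,-10) -> (-10,-10) [heading=180, move]
    PU: pen up
    -- iteration 3/4 --
    RT 90: heading 180 -> 90
    FD 10: (-10,-10) -> (-10,0) [heading=90, move]
    PU: pen up
    -- iteration 4/4 --
    RT 90: heading 90 -> 0
    FD 10: (-10,0) -> (0,0) [heading=0, move]
    PU: pen up
  ]
]
Final: pos=(0,0), heading=0, 4 segment(s) drawn

Segment endpoints: x in {-10, 0, 0, 0, 0, 0, 0, 10}, y in {-10, 0, 0, 0, 0, 0, 10}
xmin=-10, ymin=-10, xmax=10, ymax=10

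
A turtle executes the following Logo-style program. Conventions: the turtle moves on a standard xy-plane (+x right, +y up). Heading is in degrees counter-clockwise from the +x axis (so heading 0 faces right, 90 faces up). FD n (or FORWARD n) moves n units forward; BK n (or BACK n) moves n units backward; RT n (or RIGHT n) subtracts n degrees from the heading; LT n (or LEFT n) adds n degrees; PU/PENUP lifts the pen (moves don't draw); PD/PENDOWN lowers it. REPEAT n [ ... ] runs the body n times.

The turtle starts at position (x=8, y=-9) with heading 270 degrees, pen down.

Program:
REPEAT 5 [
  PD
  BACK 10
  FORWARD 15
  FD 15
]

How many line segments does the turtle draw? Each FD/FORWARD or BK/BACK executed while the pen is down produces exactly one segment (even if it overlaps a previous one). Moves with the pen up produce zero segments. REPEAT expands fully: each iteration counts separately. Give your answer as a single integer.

Executing turtle program step by step:
Start: pos=(8,-9), heading=270, pen down
REPEAT 5 [
  -- iteration 1/5 --
  PD: pen down
  BK 10: (8,-9) -> (8,1) [heading=270, draw]
  FD 15: (8,1) -> (8,-14) [heading=270, draw]
  FD 15: (8,-14) -> (8,-29) [heading=270, draw]
  -- iteration 2/5 --
  PD: pen down
  BK 10: (8,-29) -> (8,-19) [heading=270, draw]
  FD 15: (8,-19) -> (8,-34) [heading=270, draw]
  FD 15: (8,-34) -> (8,-49) [heading=270, draw]
  -- iteration 3/5 --
  PD: pen down
  BK 10: (8,-49) -> (8,-39) [heading=270, draw]
  FD 15: (8,-39) -> (8,-54) [heading=270, draw]
  FD 15: (8,-54) -> (8,-69) [heading=270, draw]
  -- iteration 4/5 --
  PD: pen down
  BK 10: (8,-69) -> (8,-59) [heading=270, draw]
  FD 15: (8,-59) -> (8,-74) [heading=270, draw]
  FD 15: (8,-74) -> (8,-89) [heading=270, draw]
  -- iteration 5/5 --
  PD: pen down
  BK 10: (8,-89) -> (8,-79) [heading=270, draw]
  FD 15: (8,-79) -> (8,-94) [heading=270, draw]
  FD 15: (8,-94) -> (8,-109) [heading=270, draw]
]
Final: pos=(8,-109), heading=270, 15 segment(s) drawn
Segments drawn: 15

Answer: 15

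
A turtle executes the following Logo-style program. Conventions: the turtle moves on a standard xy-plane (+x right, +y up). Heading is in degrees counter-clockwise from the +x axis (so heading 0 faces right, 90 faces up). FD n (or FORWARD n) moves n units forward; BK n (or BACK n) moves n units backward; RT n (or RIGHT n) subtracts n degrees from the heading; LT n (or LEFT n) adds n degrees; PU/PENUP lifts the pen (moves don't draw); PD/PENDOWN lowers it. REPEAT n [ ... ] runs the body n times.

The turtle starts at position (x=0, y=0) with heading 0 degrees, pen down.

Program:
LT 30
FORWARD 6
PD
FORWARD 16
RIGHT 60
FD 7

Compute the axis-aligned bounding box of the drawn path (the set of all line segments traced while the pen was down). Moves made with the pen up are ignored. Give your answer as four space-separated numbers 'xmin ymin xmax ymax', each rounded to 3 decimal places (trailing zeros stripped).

Executing turtle program step by step:
Start: pos=(0,0), heading=0, pen down
LT 30: heading 0 -> 30
FD 6: (0,0) -> (5.196,3) [heading=30, draw]
PD: pen down
FD 16: (5.196,3) -> (19.053,11) [heading=30, draw]
RT 60: heading 30 -> 330
FD 7: (19.053,11) -> (25.115,7.5) [heading=330, draw]
Final: pos=(25.115,7.5), heading=330, 3 segment(s) drawn

Segment endpoints: x in {0, 5.196, 19.053, 25.115}, y in {0, 3, 7.5, 11}
xmin=0, ymin=0, xmax=25.115, ymax=11

Answer: 0 0 25.115 11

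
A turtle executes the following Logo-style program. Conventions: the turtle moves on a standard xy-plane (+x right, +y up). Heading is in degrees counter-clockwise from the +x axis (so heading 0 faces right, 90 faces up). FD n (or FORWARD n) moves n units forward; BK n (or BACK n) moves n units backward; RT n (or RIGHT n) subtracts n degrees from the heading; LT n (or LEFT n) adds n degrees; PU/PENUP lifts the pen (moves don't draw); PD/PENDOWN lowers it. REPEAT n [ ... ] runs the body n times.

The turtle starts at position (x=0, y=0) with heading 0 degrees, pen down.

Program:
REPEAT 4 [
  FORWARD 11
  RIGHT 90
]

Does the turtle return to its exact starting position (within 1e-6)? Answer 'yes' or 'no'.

Answer: yes

Derivation:
Executing turtle program step by step:
Start: pos=(0,0), heading=0, pen down
REPEAT 4 [
  -- iteration 1/4 --
  FD 11: (0,0) -> (11,0) [heading=0, draw]
  RT 90: heading 0 -> 270
  -- iteration 2/4 --
  FD 11: (11,0) -> (11,-11) [heading=270, draw]
  RT 90: heading 270 -> 180
  -- iteration 3/4 --
  FD 11: (11,-11) -> (0,-11) [heading=180, draw]
  RT 90: heading 180 -> 90
  -- iteration 4/4 --
  FD 11: (0,-11) -> (0,0) [heading=90, draw]
  RT 90: heading 90 -> 0
]
Final: pos=(0,0), heading=0, 4 segment(s) drawn

Start position: (0, 0)
Final position: (0, 0)
Distance = 0; < 1e-6 -> CLOSED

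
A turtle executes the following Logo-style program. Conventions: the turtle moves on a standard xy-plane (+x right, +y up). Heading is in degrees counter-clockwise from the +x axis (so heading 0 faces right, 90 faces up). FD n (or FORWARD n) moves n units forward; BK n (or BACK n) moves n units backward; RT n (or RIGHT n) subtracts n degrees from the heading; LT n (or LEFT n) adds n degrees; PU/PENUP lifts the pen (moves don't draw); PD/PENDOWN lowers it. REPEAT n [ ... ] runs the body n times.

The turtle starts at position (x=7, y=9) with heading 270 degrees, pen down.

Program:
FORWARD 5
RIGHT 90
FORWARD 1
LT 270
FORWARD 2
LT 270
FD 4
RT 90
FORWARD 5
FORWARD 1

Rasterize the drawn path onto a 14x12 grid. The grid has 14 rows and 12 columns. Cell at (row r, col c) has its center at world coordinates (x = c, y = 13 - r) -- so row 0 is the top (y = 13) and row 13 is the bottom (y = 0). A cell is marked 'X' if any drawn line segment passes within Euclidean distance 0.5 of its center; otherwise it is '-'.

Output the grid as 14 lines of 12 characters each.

Answer: ------------
------------
------------
------------
-------X----
-------X----
-------X----
------XXXXX-
------XX--X-
------XX--X-
----------X-
----------X-
----------X-
----------X-

Derivation:
Segment 0: (7,9) -> (7,4)
Segment 1: (7,4) -> (6,4)
Segment 2: (6,4) -> (6,6)
Segment 3: (6,6) -> (10,6)
Segment 4: (10,6) -> (10,1)
Segment 5: (10,1) -> (10,-0)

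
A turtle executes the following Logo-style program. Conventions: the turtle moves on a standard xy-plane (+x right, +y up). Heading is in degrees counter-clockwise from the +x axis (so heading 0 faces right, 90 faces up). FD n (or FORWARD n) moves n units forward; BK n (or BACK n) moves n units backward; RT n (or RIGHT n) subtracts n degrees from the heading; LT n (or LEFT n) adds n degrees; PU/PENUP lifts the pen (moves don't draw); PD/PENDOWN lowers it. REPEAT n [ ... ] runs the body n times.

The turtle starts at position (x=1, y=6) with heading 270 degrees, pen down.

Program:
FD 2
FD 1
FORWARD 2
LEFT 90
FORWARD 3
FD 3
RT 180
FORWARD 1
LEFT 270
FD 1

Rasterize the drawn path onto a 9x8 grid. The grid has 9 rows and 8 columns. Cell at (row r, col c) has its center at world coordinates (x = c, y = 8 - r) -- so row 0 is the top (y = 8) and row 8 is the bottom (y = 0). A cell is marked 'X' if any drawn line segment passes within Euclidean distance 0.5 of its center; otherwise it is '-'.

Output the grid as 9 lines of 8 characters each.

Segment 0: (1,6) -> (1,4)
Segment 1: (1,4) -> (1,3)
Segment 2: (1,3) -> (1,1)
Segment 3: (1,1) -> (4,1)
Segment 4: (4,1) -> (7,1)
Segment 5: (7,1) -> (6,1)
Segment 6: (6,1) -> (6,2)

Answer: --------
--------
-X------
-X------
-X------
-X------
-X----X-
-XXXXXXX
--------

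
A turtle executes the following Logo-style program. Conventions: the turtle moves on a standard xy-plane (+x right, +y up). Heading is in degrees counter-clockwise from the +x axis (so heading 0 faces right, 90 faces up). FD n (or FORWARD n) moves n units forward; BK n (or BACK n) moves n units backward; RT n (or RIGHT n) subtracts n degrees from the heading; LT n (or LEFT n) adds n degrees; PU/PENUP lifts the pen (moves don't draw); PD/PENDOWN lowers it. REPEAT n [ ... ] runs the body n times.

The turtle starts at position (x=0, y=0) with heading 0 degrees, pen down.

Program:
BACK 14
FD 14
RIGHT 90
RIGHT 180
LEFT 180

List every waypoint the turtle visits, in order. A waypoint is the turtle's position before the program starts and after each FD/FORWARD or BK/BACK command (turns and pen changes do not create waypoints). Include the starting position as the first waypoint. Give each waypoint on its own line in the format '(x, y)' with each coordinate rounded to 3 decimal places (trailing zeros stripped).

Answer: (0, 0)
(-14, 0)
(0, 0)

Derivation:
Executing turtle program step by step:
Start: pos=(0,0), heading=0, pen down
BK 14: (0,0) -> (-14,0) [heading=0, draw]
FD 14: (-14,0) -> (0,0) [heading=0, draw]
RT 90: heading 0 -> 270
RT 180: heading 270 -> 90
LT 180: heading 90 -> 270
Final: pos=(0,0), heading=270, 2 segment(s) drawn
Waypoints (3 total):
(0, 0)
(-14, 0)
(0, 0)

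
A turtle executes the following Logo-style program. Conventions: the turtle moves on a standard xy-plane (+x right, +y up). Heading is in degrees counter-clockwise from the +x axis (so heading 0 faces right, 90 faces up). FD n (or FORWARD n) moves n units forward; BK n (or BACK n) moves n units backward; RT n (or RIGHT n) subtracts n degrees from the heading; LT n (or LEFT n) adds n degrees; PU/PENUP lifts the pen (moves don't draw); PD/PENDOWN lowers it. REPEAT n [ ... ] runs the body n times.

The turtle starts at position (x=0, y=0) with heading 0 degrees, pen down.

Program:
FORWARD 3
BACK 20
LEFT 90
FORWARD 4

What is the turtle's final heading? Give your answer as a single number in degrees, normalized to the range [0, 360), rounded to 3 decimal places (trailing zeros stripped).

Answer: 90

Derivation:
Executing turtle program step by step:
Start: pos=(0,0), heading=0, pen down
FD 3: (0,0) -> (3,0) [heading=0, draw]
BK 20: (3,0) -> (-17,0) [heading=0, draw]
LT 90: heading 0 -> 90
FD 4: (-17,0) -> (-17,4) [heading=90, draw]
Final: pos=(-17,4), heading=90, 3 segment(s) drawn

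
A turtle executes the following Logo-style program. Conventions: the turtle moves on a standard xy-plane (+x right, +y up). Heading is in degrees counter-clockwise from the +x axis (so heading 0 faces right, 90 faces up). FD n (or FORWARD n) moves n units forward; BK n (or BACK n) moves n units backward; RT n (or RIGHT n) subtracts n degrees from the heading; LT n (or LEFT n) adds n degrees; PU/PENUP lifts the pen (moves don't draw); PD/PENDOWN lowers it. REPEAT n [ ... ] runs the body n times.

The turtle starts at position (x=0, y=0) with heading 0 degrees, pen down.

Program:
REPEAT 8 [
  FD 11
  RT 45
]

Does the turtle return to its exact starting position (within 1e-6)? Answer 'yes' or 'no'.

Answer: yes

Derivation:
Executing turtle program step by step:
Start: pos=(0,0), heading=0, pen down
REPEAT 8 [
  -- iteration 1/8 --
  FD 11: (0,0) -> (11,0) [heading=0, draw]
  RT 45: heading 0 -> 315
  -- iteration 2/8 --
  FD 11: (11,0) -> (18.778,-7.778) [heading=315, draw]
  RT 45: heading 315 -> 270
  -- iteration 3/8 --
  FD 11: (18.778,-7.778) -> (18.778,-18.778) [heading=270, draw]
  RT 45: heading 270 -> 225
  -- iteration 4/8 --
  FD 11: (18.778,-18.778) -> (11,-26.556) [heading=225, draw]
  RT 45: heading 225 -> 180
  -- iteration 5/8 --
  FD 11: (11,-26.556) -> (0,-26.556) [heading=180, draw]
  RT 45: heading 180 -> 135
  -- iteration 6/8 --
  FD 11: (0,-26.556) -> (-7.778,-18.778) [heading=135, draw]
  RT 45: heading 135 -> 90
  -- iteration 7/8 --
  FD 11: (-7.778,-18.778) -> (-7.778,-7.778) [heading=90, draw]
  RT 45: heading 90 -> 45
  -- iteration 8/8 --
  FD 11: (-7.778,-7.778) -> (0,0) [heading=45, draw]
  RT 45: heading 45 -> 0
]
Final: pos=(0,0), heading=0, 8 segment(s) drawn

Start position: (0, 0)
Final position: (0, 0)
Distance = 0; < 1e-6 -> CLOSED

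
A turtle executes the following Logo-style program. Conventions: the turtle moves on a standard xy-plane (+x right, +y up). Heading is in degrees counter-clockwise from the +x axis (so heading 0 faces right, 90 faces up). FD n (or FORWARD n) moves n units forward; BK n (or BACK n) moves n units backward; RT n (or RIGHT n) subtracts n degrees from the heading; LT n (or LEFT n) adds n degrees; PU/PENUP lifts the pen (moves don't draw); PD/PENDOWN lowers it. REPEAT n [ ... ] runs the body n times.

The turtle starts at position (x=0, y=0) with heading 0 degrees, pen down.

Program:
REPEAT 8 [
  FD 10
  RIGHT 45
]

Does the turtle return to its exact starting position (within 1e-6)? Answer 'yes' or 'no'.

Answer: yes

Derivation:
Executing turtle program step by step:
Start: pos=(0,0), heading=0, pen down
REPEAT 8 [
  -- iteration 1/8 --
  FD 10: (0,0) -> (10,0) [heading=0, draw]
  RT 45: heading 0 -> 315
  -- iteration 2/8 --
  FD 10: (10,0) -> (17.071,-7.071) [heading=315, draw]
  RT 45: heading 315 -> 270
  -- iteration 3/8 --
  FD 10: (17.071,-7.071) -> (17.071,-17.071) [heading=270, draw]
  RT 45: heading 270 -> 225
  -- iteration 4/8 --
  FD 10: (17.071,-17.071) -> (10,-24.142) [heading=225, draw]
  RT 45: heading 225 -> 180
  -- iteration 5/8 --
  FD 10: (10,-24.142) -> (0,-24.142) [heading=180, draw]
  RT 45: heading 180 -> 135
  -- iteration 6/8 --
  FD 10: (0,-24.142) -> (-7.071,-17.071) [heading=135, draw]
  RT 45: heading 135 -> 90
  -- iteration 7/8 --
  FD 10: (-7.071,-17.071) -> (-7.071,-7.071) [heading=90, draw]
  RT 45: heading 90 -> 45
  -- iteration 8/8 --
  FD 10: (-7.071,-7.071) -> (0,0) [heading=45, draw]
  RT 45: heading 45 -> 0
]
Final: pos=(0,0), heading=0, 8 segment(s) drawn

Start position: (0, 0)
Final position: (0, 0)
Distance = 0; < 1e-6 -> CLOSED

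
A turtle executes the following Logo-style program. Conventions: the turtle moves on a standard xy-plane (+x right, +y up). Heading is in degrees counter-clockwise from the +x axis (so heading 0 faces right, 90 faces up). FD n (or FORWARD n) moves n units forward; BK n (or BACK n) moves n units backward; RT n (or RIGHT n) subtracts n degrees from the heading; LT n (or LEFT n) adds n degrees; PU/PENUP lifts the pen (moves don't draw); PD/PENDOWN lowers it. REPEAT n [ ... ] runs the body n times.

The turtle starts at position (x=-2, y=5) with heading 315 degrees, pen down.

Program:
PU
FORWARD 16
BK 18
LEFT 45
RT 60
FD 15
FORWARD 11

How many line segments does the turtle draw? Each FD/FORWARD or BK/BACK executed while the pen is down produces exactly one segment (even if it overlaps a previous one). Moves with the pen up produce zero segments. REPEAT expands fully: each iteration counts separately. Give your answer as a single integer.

Executing turtle program step by step:
Start: pos=(-2,5), heading=315, pen down
PU: pen up
FD 16: (-2,5) -> (9.314,-6.314) [heading=315, move]
BK 18: (9.314,-6.314) -> (-3.414,6.414) [heading=315, move]
LT 45: heading 315 -> 0
RT 60: heading 0 -> 300
FD 15: (-3.414,6.414) -> (4.086,-6.576) [heading=300, move]
FD 11: (4.086,-6.576) -> (9.586,-16.102) [heading=300, move]
Final: pos=(9.586,-16.102), heading=300, 0 segment(s) drawn
Segments drawn: 0

Answer: 0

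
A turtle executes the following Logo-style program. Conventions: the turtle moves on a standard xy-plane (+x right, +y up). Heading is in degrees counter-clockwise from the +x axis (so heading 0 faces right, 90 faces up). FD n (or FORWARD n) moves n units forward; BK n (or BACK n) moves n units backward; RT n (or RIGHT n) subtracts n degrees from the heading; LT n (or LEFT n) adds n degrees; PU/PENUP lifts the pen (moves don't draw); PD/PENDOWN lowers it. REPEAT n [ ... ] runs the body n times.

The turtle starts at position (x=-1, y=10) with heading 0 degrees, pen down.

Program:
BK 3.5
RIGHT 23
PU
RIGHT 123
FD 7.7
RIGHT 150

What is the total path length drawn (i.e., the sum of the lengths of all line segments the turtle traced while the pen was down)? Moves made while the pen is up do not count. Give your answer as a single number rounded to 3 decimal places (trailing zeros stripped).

Executing turtle program step by step:
Start: pos=(-1,10), heading=0, pen down
BK 3.5: (-1,10) -> (-4.5,10) [heading=0, draw]
RT 23: heading 0 -> 337
PU: pen up
RT 123: heading 337 -> 214
FD 7.7: (-4.5,10) -> (-10.884,5.694) [heading=214, move]
RT 150: heading 214 -> 64
Final: pos=(-10.884,5.694), heading=64, 1 segment(s) drawn

Segment lengths:
  seg 1: (-1,10) -> (-4.5,10), length = 3.5
Total = 3.5

Answer: 3.5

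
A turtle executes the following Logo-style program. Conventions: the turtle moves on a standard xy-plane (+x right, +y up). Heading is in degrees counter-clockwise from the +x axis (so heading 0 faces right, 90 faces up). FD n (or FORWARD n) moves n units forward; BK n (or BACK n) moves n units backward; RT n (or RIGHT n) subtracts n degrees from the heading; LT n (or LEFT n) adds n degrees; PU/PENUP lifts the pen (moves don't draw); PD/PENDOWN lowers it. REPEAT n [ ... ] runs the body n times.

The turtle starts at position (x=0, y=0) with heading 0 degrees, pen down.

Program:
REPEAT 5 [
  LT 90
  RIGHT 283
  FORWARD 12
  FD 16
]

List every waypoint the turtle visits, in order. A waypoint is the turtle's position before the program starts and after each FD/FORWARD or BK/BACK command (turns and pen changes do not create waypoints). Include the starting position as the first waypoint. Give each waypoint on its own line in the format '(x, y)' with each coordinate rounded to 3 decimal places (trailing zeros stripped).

Executing turtle program step by step:
Start: pos=(0,0), heading=0, pen down
REPEAT 5 [
  -- iteration 1/5 --
  LT 90: heading 0 -> 90
  RT 283: heading 90 -> 167
  FD 12: (0,0) -> (-11.692,2.699) [heading=167, draw]
  FD 16: (-11.692,2.699) -> (-27.282,6.299) [heading=167, draw]
  -- iteration 2/5 --
  LT 90: heading 167 -> 257
  RT 283: heading 257 -> 334
  FD 12: (-27.282,6.299) -> (-16.497,1.038) [heading=334, draw]
  FD 16: (-16.497,1.038) -> (-2.116,-5.976) [heading=334, draw]
  -- iteration 3/5 --
  LT 90: heading 334 -> 64
  RT 283: heading 64 -> 141
  FD 12: (-2.116,-5.976) -> (-11.442,1.576) [heading=141, draw]
  FD 16: (-11.442,1.576) -> (-23.876,11.645) [heading=141, draw]
  -- iteration 4/5 --
  LT 90: heading 141 -> 231
  RT 283: heading 231 -> 308
  FD 12: (-23.876,11.645) -> (-16.488,2.189) [heading=308, draw]
  FD 16: (-16.488,2.189) -> (-6.638,-10.419) [heading=308, draw]
  -- iteration 5/5 --
  LT 90: heading 308 -> 38
  RT 283: heading 38 -> 115
  FD 12: (-6.638,-10.419) -> (-11.709,0.457) [heading=115, draw]
  FD 16: (-11.709,0.457) -> (-18.471,14.958) [heading=115, draw]
]
Final: pos=(-18.471,14.958), heading=115, 10 segment(s) drawn
Waypoints (11 total):
(0, 0)
(-11.692, 2.699)
(-27.282, 6.299)
(-16.497, 1.038)
(-2.116, -5.976)
(-11.442, 1.576)
(-23.876, 11.645)
(-16.488, 2.189)
(-6.638, -10.419)
(-11.709, 0.457)
(-18.471, 14.958)

Answer: (0, 0)
(-11.692, 2.699)
(-27.282, 6.299)
(-16.497, 1.038)
(-2.116, -5.976)
(-11.442, 1.576)
(-23.876, 11.645)
(-16.488, 2.189)
(-6.638, -10.419)
(-11.709, 0.457)
(-18.471, 14.958)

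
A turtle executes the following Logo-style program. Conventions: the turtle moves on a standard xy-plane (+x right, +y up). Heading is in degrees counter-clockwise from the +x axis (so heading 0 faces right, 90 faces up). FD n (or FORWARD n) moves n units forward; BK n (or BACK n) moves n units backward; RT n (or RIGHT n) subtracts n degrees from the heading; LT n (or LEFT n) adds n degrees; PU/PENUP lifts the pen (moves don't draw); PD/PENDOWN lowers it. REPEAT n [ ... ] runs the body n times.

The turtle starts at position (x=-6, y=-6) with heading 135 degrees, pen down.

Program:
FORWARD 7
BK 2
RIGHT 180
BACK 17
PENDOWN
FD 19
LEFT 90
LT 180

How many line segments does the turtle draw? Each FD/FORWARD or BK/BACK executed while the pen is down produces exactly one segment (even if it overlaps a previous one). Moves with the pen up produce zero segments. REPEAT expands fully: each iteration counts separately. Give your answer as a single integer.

Answer: 4

Derivation:
Executing turtle program step by step:
Start: pos=(-6,-6), heading=135, pen down
FD 7: (-6,-6) -> (-10.95,-1.05) [heading=135, draw]
BK 2: (-10.95,-1.05) -> (-9.536,-2.464) [heading=135, draw]
RT 180: heading 135 -> 315
BK 17: (-9.536,-2.464) -> (-21.556,9.556) [heading=315, draw]
PD: pen down
FD 19: (-21.556,9.556) -> (-8.121,-3.879) [heading=315, draw]
LT 90: heading 315 -> 45
LT 180: heading 45 -> 225
Final: pos=(-8.121,-3.879), heading=225, 4 segment(s) drawn
Segments drawn: 4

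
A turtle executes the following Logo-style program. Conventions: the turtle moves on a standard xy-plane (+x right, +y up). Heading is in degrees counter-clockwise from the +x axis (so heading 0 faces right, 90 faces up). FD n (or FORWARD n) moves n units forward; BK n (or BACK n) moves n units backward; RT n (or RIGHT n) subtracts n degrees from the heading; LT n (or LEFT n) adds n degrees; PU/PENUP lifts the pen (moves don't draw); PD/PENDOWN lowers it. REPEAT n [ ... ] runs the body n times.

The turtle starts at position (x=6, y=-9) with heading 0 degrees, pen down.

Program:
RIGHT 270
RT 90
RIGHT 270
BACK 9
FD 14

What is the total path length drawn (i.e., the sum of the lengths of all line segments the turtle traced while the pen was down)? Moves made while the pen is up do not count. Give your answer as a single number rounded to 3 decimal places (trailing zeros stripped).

Executing turtle program step by step:
Start: pos=(6,-9), heading=0, pen down
RT 270: heading 0 -> 90
RT 90: heading 90 -> 0
RT 270: heading 0 -> 90
BK 9: (6,-9) -> (6,-18) [heading=90, draw]
FD 14: (6,-18) -> (6,-4) [heading=90, draw]
Final: pos=(6,-4), heading=90, 2 segment(s) drawn

Segment lengths:
  seg 1: (6,-9) -> (6,-18), length = 9
  seg 2: (6,-18) -> (6,-4), length = 14
Total = 23

Answer: 23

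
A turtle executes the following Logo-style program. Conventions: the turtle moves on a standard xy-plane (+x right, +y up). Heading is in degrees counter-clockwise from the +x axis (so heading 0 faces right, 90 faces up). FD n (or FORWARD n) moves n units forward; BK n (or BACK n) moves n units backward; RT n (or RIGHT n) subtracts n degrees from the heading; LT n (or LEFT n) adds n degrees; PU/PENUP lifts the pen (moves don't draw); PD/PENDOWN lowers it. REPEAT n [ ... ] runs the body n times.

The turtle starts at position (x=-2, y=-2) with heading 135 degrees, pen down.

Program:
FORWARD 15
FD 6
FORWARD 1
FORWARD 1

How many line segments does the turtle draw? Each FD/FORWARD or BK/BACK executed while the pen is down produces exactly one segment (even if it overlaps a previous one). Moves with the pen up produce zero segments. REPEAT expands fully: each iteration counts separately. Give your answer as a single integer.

Answer: 4

Derivation:
Executing turtle program step by step:
Start: pos=(-2,-2), heading=135, pen down
FD 15: (-2,-2) -> (-12.607,8.607) [heading=135, draw]
FD 6: (-12.607,8.607) -> (-16.849,12.849) [heading=135, draw]
FD 1: (-16.849,12.849) -> (-17.556,13.556) [heading=135, draw]
FD 1: (-17.556,13.556) -> (-18.263,14.263) [heading=135, draw]
Final: pos=(-18.263,14.263), heading=135, 4 segment(s) drawn
Segments drawn: 4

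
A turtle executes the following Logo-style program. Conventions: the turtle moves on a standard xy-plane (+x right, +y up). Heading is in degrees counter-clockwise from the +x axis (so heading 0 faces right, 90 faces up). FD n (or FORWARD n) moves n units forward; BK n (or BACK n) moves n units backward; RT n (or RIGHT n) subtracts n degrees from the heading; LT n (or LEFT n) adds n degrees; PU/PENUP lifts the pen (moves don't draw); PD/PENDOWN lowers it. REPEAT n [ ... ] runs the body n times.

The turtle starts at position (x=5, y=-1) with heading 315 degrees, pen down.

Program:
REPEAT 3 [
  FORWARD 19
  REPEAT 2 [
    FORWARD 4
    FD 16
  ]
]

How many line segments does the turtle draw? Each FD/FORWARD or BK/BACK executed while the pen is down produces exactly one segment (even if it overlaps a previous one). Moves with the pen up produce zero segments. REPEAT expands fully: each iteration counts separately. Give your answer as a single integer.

Answer: 15

Derivation:
Executing turtle program step by step:
Start: pos=(5,-1), heading=315, pen down
REPEAT 3 [
  -- iteration 1/3 --
  FD 19: (5,-1) -> (18.435,-14.435) [heading=315, draw]
  REPEAT 2 [
    -- iteration 1/2 --
    FD 4: (18.435,-14.435) -> (21.263,-17.263) [heading=315, draw]
    FD 16: (21.263,-17.263) -> (32.577,-28.577) [heading=315, draw]
    -- iteration 2/2 --
    FD 4: (32.577,-28.577) -> (35.406,-31.406) [heading=315, draw]
    FD 16: (35.406,-31.406) -> (46.719,-42.719) [heading=315, draw]
  ]
  -- iteration 2/3 --
  FD 19: (46.719,-42.719) -> (60.154,-56.154) [heading=315, draw]
  REPEAT 2 [
    -- iteration 1/2 --
    FD 4: (60.154,-56.154) -> (62.983,-58.983) [heading=315, draw]
    FD 16: (62.983,-58.983) -> (74.296,-70.296) [heading=315, draw]
    -- iteration 2/2 --
    FD 4: (74.296,-70.296) -> (77.125,-73.125) [heading=315, draw]
    FD 16: (77.125,-73.125) -> (88.439,-84.439) [heading=315, draw]
  ]
  -- iteration 3/3 --
  FD 19: (88.439,-84.439) -> (101.874,-97.874) [heading=315, draw]
  REPEAT 2 [
    -- iteration 1/2 --
    FD 4: (101.874,-97.874) -> (104.702,-100.702) [heading=315, draw]
    FD 16: (104.702,-100.702) -> (116.016,-112.016) [heading=315, draw]
    -- iteration 2/2 --
    FD 4: (116.016,-112.016) -> (118.844,-114.844) [heading=315, draw]
    FD 16: (118.844,-114.844) -> (130.158,-126.158) [heading=315, draw]
  ]
]
Final: pos=(130.158,-126.158), heading=315, 15 segment(s) drawn
Segments drawn: 15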